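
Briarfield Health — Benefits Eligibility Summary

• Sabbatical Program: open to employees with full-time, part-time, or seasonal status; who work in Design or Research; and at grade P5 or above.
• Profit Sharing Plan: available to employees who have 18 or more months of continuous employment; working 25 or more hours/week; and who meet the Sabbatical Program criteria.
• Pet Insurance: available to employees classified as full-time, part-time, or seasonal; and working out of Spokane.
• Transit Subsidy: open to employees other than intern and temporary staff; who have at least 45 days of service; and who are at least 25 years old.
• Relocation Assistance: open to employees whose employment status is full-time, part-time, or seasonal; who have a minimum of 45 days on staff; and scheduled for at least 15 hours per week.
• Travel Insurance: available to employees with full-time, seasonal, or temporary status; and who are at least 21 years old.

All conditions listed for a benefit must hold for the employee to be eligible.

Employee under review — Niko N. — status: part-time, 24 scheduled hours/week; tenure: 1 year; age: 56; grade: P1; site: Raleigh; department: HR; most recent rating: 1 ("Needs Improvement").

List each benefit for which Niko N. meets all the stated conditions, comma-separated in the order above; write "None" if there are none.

Sabbatical Program — status part-time ✓; dept HR ✗ → not eligible.
Profit Sharing Plan — service 1 year < 18 months (≈540 days) ✗ → not eligible.
Pet Insurance — status part-time ✓; site Raleigh ✗ (not Spokane) → not eligible.
Transit Subsidy — status part-time ✓ (not excluded); service 1 year ≥ 45 days ✓; age 56 ≥ 25 ✓ → eligible.
Relocation Assistance — status part-time ✓; service 1 year ≥ 45 days ✓; 24 hrs/wk ≥ 15 ✓ → eligible.
Travel Insurance — status part-time ✗ (requires full-time, seasonal, or temporary) → not eligible.

Transit Subsidy, Relocation Assistance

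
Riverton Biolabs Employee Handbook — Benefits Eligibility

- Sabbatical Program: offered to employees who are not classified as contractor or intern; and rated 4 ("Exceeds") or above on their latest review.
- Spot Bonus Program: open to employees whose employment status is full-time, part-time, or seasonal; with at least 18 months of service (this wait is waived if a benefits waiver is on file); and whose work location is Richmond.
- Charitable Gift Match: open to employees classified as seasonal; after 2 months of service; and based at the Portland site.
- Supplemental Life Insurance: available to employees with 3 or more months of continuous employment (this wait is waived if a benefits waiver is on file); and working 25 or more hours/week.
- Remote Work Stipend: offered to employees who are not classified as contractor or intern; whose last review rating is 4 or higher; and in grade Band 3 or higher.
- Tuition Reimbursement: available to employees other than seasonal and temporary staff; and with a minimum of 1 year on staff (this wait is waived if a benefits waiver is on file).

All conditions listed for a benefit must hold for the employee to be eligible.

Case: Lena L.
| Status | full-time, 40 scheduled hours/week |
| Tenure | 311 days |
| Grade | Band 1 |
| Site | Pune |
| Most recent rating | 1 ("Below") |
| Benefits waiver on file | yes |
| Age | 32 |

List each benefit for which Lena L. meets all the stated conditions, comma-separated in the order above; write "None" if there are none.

Supplemental Life Insurance, Tuition Reimbursement

Sabbatical Program — status full-time ✓ (not excluded); rating 1 < 4 ✗ → not eligible.
Spot Bonus Program — status full-time ✓; benefits waiver on file ✓; site Pune ✗ (not Richmond) → not eligible.
Charitable Gift Match — status full-time ✗ (requires seasonal) → not eligible.
Supplemental Life Insurance — benefits waiver on file ✓; 40 hrs/wk ≥ 25 ✓ → eligible.
Remote Work Stipend — status full-time ✓ (not excluded); rating 1 < 4 ✗ → not eligible.
Tuition Reimbursement — status full-time ✓ (not excluded); benefits waiver on file ✓ → eligible.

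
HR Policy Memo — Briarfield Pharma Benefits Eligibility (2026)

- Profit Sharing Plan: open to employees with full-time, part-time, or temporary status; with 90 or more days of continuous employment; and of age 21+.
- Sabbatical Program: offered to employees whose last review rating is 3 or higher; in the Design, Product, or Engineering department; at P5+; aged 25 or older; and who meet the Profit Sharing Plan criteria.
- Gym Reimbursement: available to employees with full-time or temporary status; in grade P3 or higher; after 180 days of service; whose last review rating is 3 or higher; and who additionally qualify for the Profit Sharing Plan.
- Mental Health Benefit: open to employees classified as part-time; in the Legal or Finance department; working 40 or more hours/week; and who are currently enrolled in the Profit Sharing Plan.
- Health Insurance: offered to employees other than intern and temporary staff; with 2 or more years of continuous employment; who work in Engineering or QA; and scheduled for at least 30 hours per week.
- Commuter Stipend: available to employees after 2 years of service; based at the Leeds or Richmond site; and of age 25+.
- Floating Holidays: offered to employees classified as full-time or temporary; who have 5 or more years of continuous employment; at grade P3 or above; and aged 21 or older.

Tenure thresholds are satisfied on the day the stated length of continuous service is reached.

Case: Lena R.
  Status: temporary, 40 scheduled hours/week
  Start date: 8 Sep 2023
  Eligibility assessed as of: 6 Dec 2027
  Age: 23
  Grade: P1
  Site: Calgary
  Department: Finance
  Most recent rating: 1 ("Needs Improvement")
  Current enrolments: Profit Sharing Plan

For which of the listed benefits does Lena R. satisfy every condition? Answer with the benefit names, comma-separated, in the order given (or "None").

Service from 8 Sep 2023 to 6 Dec 2027: 1550 days.
Profit Sharing Plan — status temporary ✓; service 1550 days ≥ 90 days ✓; age 23 ≥ 21 ✓ → eligible.
Sabbatical Program — rating 1 < 3 ✗ → not eligible.
Gym Reimbursement — status temporary ✓; grade P1 < P3 ✗ → not eligible.
Mental Health Benefit — status temporary ✗ (requires part-time) → not eligible.
Health Insurance — status temporary ✗ (excluded) → not eligible.
Commuter Stipend — service 1550 days ≥ 2 years (≈730 days) ✓; site Calgary ✗ (not Leeds or Richmond) → not eligible.
Floating Holidays — status temporary ✓; service 1550 days < 5 years (≈1825 days) ✗ → not eligible.

Profit Sharing Plan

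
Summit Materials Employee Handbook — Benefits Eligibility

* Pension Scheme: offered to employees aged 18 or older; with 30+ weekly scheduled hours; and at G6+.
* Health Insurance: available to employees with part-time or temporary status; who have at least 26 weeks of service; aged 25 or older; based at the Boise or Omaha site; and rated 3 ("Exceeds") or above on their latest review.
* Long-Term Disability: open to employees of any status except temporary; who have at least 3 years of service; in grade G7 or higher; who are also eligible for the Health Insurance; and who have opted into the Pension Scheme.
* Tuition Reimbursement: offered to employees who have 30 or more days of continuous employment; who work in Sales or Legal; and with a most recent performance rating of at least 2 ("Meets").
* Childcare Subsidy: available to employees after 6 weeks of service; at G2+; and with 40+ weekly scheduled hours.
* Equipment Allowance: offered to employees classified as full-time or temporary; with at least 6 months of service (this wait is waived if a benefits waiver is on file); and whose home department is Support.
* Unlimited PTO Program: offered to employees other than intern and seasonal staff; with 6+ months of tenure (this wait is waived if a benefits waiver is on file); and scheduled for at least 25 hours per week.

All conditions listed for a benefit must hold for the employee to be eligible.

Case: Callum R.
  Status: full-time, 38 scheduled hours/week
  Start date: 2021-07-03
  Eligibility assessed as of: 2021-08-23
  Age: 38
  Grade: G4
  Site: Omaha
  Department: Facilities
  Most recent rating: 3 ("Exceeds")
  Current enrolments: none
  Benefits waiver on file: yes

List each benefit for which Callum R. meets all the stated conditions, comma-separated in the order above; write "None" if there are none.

Unlimited PTO Program

Service from 2021-07-03 to 2021-08-23: 51 days.
Pension Scheme — age 38 ≥ 18 ✓; 38 hrs/wk ≥ 30 ✓; grade G4 < G6 ✗ → not eligible.
Health Insurance — status full-time ✗ (requires part-time or temporary) → not eligible.
Long-Term Disability — status full-time ✓ (not excluded); service 51 days < 3 years (≈1095 days) ✗ → not eligible.
Tuition Reimbursement — service 51 days ≥ 30 days ✓; dept Facilities ✗ → not eligible.
Childcare Subsidy — service 51 days ≥ 6 weeks (≈42 days) ✓; grade G4 ≥ G2 ✓; 38 hrs/wk < 40 ✗ → not eligible.
Equipment Allowance — status full-time ✓; benefits waiver on file ✓; dept Facilities ✗ → not eligible.
Unlimited PTO Program — status full-time ✓ (not excluded); benefits waiver on file ✓; 38 hrs/wk ≥ 25 ✓ → eligible.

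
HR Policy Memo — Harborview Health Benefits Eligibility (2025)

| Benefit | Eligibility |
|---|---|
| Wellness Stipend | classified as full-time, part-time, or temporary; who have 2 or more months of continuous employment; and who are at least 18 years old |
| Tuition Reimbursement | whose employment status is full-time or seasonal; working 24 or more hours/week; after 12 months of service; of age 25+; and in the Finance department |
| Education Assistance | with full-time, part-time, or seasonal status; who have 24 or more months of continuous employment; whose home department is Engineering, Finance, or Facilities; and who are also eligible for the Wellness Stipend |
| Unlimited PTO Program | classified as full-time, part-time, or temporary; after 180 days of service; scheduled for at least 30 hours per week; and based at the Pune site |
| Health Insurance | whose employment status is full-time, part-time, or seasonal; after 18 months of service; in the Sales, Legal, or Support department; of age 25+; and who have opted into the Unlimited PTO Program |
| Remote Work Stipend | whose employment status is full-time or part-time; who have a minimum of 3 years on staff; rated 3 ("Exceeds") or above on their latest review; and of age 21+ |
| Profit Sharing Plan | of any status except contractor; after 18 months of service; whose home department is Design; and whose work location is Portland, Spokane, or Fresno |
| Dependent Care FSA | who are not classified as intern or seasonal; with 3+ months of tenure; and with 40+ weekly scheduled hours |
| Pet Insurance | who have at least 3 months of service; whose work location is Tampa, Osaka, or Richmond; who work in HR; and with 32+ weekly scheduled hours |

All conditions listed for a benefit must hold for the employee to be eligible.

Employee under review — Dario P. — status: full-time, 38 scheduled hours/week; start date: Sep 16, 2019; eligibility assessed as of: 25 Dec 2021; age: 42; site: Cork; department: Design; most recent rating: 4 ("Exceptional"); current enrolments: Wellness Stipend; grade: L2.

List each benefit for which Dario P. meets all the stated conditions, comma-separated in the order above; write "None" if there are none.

Wellness Stipend

Service from Sep 16, 2019 to 25 Dec 2021: 831 days.
Wellness Stipend — status full-time ✓; service 831 days ≥ 2 months (≈60 days) ✓; age 42 ≥ 18 ✓ → eligible.
Tuition Reimbursement — status full-time ✓; 38 hrs/wk ≥ 24 ✓; service 831 days ≥ 12 months (≈360 days) ✓; age 42 ≥ 25 ✓; dept Design ✗ → not eligible.
Education Assistance — status full-time ✓; service 831 days ≥ 24 months (≈720 days) ✓; dept Design ✗ → not eligible.
Unlimited PTO Program — status full-time ✓; service 831 days ≥ 180 days ✓; 38 hrs/wk ≥ 30 ✓; site Cork ✗ (not Pune) → not eligible.
Health Insurance — status full-time ✓; service 831 days ≥ 18 months (≈540 days) ✓; dept Design ✗ → not eligible.
Remote Work Stipend — status full-time ✓; service 831 days < 3 years (≈1095 days) ✗ → not eligible.
Profit Sharing Plan — status full-time ✓ (not excluded); service 831 days ≥ 18 months (≈540 days) ✓; dept Design ✓; site Cork ✗ (not Portland, Spokane, or Fresno) → not eligible.
Dependent Care FSA — status full-time ✓ (not excluded); service 831 days ≥ 3 months (≈90 days) ✓; 38 hrs/wk < 40 ✗ → not eligible.
Pet Insurance — service 831 days ≥ 3 months (≈90 days) ✓; site Cork ✗ (not Tampa, Osaka, or Richmond) → not eligible.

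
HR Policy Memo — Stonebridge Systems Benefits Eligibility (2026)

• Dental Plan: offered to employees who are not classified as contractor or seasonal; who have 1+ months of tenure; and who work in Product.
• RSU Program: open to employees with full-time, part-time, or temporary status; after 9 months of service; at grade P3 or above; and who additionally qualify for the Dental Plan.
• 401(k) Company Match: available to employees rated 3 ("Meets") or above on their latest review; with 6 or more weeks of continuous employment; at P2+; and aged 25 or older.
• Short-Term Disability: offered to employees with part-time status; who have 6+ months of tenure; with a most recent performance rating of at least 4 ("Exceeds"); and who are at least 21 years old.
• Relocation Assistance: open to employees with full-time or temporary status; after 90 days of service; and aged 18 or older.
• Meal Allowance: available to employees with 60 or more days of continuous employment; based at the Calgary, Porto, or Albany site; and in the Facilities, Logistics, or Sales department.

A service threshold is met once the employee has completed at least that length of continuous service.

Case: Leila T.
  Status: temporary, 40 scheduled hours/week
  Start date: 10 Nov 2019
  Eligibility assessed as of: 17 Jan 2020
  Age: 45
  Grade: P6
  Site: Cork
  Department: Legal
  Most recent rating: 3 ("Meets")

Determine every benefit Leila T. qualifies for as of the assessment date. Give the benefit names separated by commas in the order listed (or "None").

401(k) Company Match

Service from 10 Nov 2019 to 17 Jan 2020: 68 days.
Dental Plan — status temporary ✓ (not excluded); service 68 days ≥ 1 month (≈30 days) ✓; dept Legal ✗ → not eligible.
RSU Program — status temporary ✓; service 68 days < 9 months (≈270 days) ✗ → not eligible.
401(k) Company Match — rating 3 ≥ 3 ✓; service 68 days ≥ 6 weeks (≈42 days) ✓; grade P6 ≥ P2 ✓; age 45 ≥ 25 ✓ → eligible.
Short-Term Disability — status temporary ✗ (requires part-time) → not eligible.
Relocation Assistance — status temporary ✓; service 68 days < 90 days ✗ → not eligible.
Meal Allowance — service 68 days ≥ 60 days ✓; site Cork ✗ (not Calgary, Porto, or Albany) → not eligible.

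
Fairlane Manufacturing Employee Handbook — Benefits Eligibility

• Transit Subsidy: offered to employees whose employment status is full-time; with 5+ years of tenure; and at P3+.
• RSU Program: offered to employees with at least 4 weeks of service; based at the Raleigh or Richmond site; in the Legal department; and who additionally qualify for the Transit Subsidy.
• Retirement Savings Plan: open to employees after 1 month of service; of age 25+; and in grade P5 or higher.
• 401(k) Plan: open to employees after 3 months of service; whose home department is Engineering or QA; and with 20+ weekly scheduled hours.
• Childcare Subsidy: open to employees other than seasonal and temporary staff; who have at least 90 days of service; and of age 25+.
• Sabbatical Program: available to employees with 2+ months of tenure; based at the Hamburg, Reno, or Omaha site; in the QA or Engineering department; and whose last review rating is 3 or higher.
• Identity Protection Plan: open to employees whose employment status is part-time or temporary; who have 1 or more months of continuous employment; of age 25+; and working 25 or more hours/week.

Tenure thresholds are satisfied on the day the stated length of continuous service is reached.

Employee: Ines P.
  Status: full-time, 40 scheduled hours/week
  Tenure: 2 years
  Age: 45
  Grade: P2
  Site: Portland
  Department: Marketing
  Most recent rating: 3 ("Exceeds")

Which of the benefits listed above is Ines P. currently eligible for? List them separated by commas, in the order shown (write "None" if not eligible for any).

Childcare Subsidy

Transit Subsidy — status full-time ✓; service 2 years < 5 years ✗ → not eligible.
RSU Program — service 2 years ≥ 4 weeks (≈28 days) ✓; site Portland ✗ (not Raleigh or Richmond) → not eligible.
Retirement Savings Plan — service 2 years ≥ 1 month (≈30 days) ✓; age 45 ≥ 25 ✓; grade P2 < P5 ✗ → not eligible.
401(k) Plan — service 2 years ≥ 3 months (≈90 days) ✓; dept Marketing ✗ → not eligible.
Childcare Subsidy — status full-time ✓ (not excluded); service 2 years ≥ 90 days ✓; age 45 ≥ 25 ✓ → eligible.
Sabbatical Program — service 2 years ≥ 2 months (≈60 days) ✓; site Portland ✗ (not Hamburg, Reno, or Omaha) → not eligible.
Identity Protection Plan — status full-time ✗ (requires part-time or temporary) → not eligible.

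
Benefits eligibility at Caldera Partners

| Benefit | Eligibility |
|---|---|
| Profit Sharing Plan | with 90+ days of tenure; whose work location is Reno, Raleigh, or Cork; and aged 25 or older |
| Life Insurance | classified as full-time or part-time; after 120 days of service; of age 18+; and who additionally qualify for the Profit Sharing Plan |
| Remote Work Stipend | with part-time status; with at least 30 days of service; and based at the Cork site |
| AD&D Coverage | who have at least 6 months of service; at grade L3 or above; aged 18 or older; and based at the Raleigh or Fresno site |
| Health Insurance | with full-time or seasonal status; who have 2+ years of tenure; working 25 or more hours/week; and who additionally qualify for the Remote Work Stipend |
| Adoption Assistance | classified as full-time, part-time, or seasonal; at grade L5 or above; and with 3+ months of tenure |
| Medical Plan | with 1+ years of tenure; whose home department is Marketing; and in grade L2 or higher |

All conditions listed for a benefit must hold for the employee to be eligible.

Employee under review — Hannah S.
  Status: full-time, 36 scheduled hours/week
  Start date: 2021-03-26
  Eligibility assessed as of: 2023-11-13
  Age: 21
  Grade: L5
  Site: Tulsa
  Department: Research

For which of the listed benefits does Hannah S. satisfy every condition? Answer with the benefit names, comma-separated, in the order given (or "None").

Adoption Assistance

Service from 2021-03-26 to 2023-11-13: 962 days.
Profit Sharing Plan — service 962 days ≥ 90 days ✓; site Tulsa ✗ (not Reno, Raleigh, or Cork) → not eligible.
Life Insurance — status full-time ✓; service 962 days ≥ 120 days ✓; age 21 ≥ 18 ✓; not eligible for Profit Sharing Plan ✗ → not eligible.
Remote Work Stipend — status full-time ✗ (requires part-time) → not eligible.
AD&D Coverage — service 962 days ≥ 6 months (≈180 days) ✓; grade L5 ≥ L3 ✓; age 21 ≥ 18 ✓; site Tulsa ✗ (not Raleigh or Fresno) → not eligible.
Health Insurance — status full-time ✓; service 962 days ≥ 2 years (≈730 days) ✓; 36 hrs/wk ≥ 25 ✓; not eligible for Remote Work Stipend ✗ → not eligible.
Adoption Assistance — status full-time ✓; grade L5 ≥ L5 ✓; service 962 days ≥ 3 months (≈90 days) ✓ → eligible.
Medical Plan — service 962 days ≥ 1 year (≈365 days) ✓; dept Research ✗ → not eligible.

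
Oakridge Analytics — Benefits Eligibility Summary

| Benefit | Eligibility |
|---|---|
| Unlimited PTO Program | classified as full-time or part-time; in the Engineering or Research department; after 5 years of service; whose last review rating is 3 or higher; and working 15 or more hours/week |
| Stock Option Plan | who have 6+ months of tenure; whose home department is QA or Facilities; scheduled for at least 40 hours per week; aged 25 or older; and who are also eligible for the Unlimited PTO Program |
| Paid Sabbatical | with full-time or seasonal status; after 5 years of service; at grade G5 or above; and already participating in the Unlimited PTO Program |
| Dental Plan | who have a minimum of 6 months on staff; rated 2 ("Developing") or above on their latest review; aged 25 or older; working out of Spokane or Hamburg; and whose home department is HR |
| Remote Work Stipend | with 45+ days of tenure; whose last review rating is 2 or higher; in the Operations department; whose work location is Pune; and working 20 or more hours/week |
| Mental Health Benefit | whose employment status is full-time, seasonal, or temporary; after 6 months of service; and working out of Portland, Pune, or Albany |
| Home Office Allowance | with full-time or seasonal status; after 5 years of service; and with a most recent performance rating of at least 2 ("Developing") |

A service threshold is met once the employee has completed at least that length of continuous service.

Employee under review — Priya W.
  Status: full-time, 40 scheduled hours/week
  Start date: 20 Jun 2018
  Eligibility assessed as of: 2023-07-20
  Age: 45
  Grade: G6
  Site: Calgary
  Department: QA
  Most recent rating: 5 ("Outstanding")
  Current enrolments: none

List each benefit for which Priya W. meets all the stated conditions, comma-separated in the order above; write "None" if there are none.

Service from 20 Jun 2018 to 2023-07-20: 1856 days.
Unlimited PTO Program — status full-time ✓; dept QA ✗ → not eligible.
Stock Option Plan — service 1856 days ≥ 6 months (≈180 days) ✓; dept QA ✓; 40 hrs/wk ≥ 40 ✓; age 45 ≥ 25 ✓; not eligible for Unlimited PTO Program ✗ → not eligible.
Paid Sabbatical — status full-time ✓; service 1856 days ≥ 5 years (≈1825 days) ✓; grade G6 ≥ G5 ✓; not enrolled in Unlimited PTO Program ✗ → not eligible.
Dental Plan — service 1856 days ≥ 6 months (≈180 days) ✓; rating 5 ≥ 2 ✓; age 45 ≥ 25 ✓; site Calgary ✗ (not Spokane or Hamburg) → not eligible.
Remote Work Stipend — service 1856 days ≥ 45 days ✓; rating 5 ≥ 2 ✓; dept QA ✗ → not eligible.
Mental Health Benefit — status full-time ✓; service 1856 days ≥ 6 months (≈180 days) ✓; site Calgary ✗ (not Portland, Pune, or Albany) → not eligible.
Home Office Allowance — status full-time ✓; service 1856 days ≥ 5 years (≈1825 days) ✓; rating 5 ≥ 2 ✓ → eligible.

Home Office Allowance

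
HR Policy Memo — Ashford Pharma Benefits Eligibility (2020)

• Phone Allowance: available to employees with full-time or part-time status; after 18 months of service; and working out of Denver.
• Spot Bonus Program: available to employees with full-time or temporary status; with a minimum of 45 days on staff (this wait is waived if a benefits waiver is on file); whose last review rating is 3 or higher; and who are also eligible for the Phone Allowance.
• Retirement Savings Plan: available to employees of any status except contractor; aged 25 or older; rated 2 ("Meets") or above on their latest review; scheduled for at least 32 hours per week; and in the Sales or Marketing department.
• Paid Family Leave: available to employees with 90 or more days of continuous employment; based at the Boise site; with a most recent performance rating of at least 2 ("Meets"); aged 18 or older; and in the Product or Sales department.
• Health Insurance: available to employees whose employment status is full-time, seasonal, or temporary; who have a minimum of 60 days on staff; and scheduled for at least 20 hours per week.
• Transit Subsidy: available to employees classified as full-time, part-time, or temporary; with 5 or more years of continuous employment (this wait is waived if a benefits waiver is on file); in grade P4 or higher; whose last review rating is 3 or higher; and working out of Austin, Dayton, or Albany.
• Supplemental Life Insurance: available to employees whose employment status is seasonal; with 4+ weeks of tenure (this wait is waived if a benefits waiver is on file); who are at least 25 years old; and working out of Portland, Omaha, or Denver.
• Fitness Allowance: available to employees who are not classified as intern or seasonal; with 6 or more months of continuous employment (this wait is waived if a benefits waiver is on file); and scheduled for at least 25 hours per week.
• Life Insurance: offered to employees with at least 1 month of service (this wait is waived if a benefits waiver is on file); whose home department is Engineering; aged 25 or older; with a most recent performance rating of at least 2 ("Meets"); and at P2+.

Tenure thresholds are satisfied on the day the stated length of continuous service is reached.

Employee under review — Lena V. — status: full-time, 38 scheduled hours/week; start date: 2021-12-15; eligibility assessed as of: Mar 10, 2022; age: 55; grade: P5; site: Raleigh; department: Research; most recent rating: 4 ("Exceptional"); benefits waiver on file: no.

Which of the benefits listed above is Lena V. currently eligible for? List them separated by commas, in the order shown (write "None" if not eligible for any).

Health Insurance

Service from 2021-12-15 to Mar 10, 2022: 85 days.
Phone Allowance — status full-time ✓; service 85 days < 18 months (≈540 days) ✗ → not eligible.
Spot Bonus Program — status full-time ✓; no waiver, service 85 days ≥ 45 days ✓; rating 4 ≥ 3 ✓; not eligible for Phone Allowance ✗ → not eligible.
Retirement Savings Plan — status full-time ✓ (not excluded); age 55 ≥ 25 ✓; rating 4 ≥ 2 ✓; 38 hrs/wk ≥ 32 ✓; dept Research ✗ → not eligible.
Paid Family Leave — service 85 days < 90 days ✗ → not eligible.
Health Insurance — status full-time ✓; service 85 days ≥ 60 days ✓; 38 hrs/wk ≥ 20 ✓ → eligible.
Transit Subsidy — status full-time ✓; no waiver, service 85 days < 5 years (≈1825 days) ✗ → not eligible.
Supplemental Life Insurance — status full-time ✗ (requires seasonal) → not eligible.
Fitness Allowance — status full-time ✓ (not excluded); no waiver, service 85 days < 6 months (≈180 days) ✗ → not eligible.
Life Insurance — no waiver, service 85 days ≥ 1 month (≈30 days) ✓; dept Research ✗ → not eligible.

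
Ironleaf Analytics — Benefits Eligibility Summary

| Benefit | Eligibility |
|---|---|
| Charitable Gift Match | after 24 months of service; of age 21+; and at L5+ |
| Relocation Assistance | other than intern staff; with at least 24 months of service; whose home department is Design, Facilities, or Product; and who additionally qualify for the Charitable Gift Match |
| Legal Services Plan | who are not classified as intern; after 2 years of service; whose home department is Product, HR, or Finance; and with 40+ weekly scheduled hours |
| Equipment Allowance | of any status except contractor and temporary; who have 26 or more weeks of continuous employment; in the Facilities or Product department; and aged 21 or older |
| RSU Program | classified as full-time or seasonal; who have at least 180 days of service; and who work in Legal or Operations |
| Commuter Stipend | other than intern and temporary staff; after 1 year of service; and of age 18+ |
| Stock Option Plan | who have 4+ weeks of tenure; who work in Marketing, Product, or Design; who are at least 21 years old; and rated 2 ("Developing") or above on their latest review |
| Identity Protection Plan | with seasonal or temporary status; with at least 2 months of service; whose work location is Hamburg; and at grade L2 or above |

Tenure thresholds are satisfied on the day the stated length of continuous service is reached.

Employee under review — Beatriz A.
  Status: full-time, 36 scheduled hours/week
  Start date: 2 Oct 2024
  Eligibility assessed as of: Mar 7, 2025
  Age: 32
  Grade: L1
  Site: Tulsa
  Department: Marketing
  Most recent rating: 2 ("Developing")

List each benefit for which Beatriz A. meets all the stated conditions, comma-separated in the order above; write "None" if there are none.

Service from 2 Oct 2024 to Mar 7, 2025: 156 days.
Charitable Gift Match — service 156 days < 24 months (≈720 days) ✗ → not eligible.
Relocation Assistance — status full-time ✓ (not excluded); service 156 days < 24 months (≈720 days) ✗ → not eligible.
Legal Services Plan — status full-time ✓ (not excluded); service 156 days < 2 years (≈730 days) ✗ → not eligible.
Equipment Allowance — status full-time ✓ (not excluded); service 156 days < 26 weeks (≈182 days) ✗ → not eligible.
RSU Program — status full-time ✓; service 156 days < 180 days ✗ → not eligible.
Commuter Stipend — status full-time ✓ (not excluded); service 156 days < 1 year (≈365 days) ✗ → not eligible.
Stock Option Plan — service 156 days ≥ 4 weeks (≈28 days) ✓; dept Marketing ✓; age 32 ≥ 21 ✓; rating 2 ≥ 2 ✓ → eligible.
Identity Protection Plan — status full-time ✗ (requires seasonal or temporary) → not eligible.

Stock Option Plan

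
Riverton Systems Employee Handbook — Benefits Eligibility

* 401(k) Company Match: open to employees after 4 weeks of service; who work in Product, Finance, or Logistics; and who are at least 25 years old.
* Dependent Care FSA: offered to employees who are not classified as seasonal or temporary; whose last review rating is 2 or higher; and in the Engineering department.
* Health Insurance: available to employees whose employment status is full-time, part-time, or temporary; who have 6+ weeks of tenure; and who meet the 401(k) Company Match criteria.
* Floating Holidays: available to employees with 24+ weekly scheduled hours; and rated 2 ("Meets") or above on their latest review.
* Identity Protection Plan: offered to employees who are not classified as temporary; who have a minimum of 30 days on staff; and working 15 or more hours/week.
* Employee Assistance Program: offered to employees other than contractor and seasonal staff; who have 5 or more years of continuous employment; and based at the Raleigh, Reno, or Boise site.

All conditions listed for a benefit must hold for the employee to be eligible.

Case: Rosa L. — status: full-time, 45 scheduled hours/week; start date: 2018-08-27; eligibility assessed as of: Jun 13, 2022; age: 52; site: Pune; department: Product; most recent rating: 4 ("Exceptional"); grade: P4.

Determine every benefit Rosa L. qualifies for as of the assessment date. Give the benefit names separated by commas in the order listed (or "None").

Service from 2018-08-27 to Jun 13, 2022: 1386 days.
401(k) Company Match — service 1386 days ≥ 4 weeks (≈28 days) ✓; dept Product ✓; age 52 ≥ 25 ✓ → eligible.
Dependent Care FSA — status full-time ✓ (not excluded); rating 4 ≥ 2 ✓; dept Product ✗ → not eligible.
Health Insurance — status full-time ✓; service 1386 days ≥ 6 weeks (≈42 days) ✓; eligible for 401(k) Company Match ✓ → eligible.
Floating Holidays — 45 hrs/wk ≥ 24 ✓; rating 4 ≥ 2 ✓ → eligible.
Identity Protection Plan — status full-time ✓ (not excluded); service 1386 days ≥ 30 days ✓; 45 hrs/wk ≥ 15 ✓ → eligible.
Employee Assistance Program — status full-time ✓ (not excluded); service 1386 days < 5 years (≈1825 days) ✗ → not eligible.

401(k) Company Match, Health Insurance, Floating Holidays, Identity Protection Plan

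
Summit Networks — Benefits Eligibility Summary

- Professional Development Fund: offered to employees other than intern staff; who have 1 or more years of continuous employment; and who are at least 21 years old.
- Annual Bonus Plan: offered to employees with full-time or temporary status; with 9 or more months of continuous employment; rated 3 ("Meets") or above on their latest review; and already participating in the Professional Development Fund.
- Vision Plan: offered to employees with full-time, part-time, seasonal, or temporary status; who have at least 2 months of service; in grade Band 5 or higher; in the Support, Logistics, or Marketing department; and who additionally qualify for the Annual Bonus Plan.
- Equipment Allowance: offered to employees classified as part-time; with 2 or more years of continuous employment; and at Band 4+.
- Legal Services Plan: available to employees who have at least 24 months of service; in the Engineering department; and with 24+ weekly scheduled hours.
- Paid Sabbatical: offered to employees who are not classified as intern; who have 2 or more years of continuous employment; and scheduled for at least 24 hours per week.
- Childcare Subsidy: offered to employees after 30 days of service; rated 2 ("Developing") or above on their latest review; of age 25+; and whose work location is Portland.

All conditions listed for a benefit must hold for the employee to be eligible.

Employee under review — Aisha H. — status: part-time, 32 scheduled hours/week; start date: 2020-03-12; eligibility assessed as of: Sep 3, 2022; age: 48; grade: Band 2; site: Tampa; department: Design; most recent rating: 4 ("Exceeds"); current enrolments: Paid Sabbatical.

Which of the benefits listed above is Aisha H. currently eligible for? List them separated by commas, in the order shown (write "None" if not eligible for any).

Service from 2020-03-12 to Sep 3, 2022: 905 days.
Professional Development Fund — status part-time ✓ (not excluded); service 905 days ≥ 1 year (≈365 days) ✓; age 48 ≥ 21 ✓ → eligible.
Annual Bonus Plan — status part-time ✗ (requires full-time or temporary) → not eligible.
Vision Plan — status part-time ✓; service 905 days ≥ 2 months (≈60 days) ✓; grade Band 2 < Band 5 ✗ → not eligible.
Equipment Allowance — status part-time ✓; service 905 days ≥ 2 years (≈730 days) ✓; grade Band 2 < Band 4 ✗ → not eligible.
Legal Services Plan — service 905 days ≥ 24 months (≈720 days) ✓; dept Design ✗ → not eligible.
Paid Sabbatical — status part-time ✓ (not excluded); service 905 days ≥ 2 years (≈730 days) ✓; 32 hrs/wk ≥ 24 ✓ → eligible.
Childcare Subsidy — service 905 days ≥ 30 days ✓; rating 4 ≥ 2 ✓; age 48 ≥ 25 ✓; site Tampa ✗ (not Portland) → not eligible.

Professional Development Fund, Paid Sabbatical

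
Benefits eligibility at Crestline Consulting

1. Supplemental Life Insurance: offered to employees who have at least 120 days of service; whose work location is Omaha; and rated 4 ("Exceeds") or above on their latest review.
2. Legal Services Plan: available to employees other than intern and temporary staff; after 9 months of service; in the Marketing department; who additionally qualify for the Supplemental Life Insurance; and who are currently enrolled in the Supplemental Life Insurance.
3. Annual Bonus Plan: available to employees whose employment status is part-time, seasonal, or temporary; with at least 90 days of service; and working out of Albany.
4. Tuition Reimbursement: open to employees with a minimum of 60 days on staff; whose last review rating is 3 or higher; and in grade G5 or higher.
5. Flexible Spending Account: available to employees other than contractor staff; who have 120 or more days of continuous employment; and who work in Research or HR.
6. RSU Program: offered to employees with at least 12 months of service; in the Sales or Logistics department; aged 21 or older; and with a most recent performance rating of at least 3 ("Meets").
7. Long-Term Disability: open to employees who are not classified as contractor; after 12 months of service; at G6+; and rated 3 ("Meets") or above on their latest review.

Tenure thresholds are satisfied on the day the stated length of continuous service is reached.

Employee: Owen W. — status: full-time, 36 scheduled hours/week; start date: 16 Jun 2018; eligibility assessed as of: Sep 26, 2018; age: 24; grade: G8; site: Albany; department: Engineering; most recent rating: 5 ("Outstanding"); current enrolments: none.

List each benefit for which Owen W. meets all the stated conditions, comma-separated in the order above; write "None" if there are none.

Tuition Reimbursement

Service from 16 Jun 2018 to Sep 26, 2018: 102 days.
Supplemental Life Insurance — service 102 days < 120 days ✗ → not eligible.
Legal Services Plan — status full-time ✓ (not excluded); service 102 days < 9 months (≈270 days) ✗ → not eligible.
Annual Bonus Plan — status full-time ✗ (requires part-time, seasonal, or temporary) → not eligible.
Tuition Reimbursement — service 102 days ≥ 60 days ✓; rating 5 ≥ 3 ✓; grade G8 ≥ G5 ✓ → eligible.
Flexible Spending Account — status full-time ✓ (not excluded); service 102 days < 120 days ✗ → not eligible.
RSU Program — service 102 days < 12 months (≈360 days) ✗ → not eligible.
Long-Term Disability — status full-time ✓ (not excluded); service 102 days < 12 months (≈360 days) ✗ → not eligible.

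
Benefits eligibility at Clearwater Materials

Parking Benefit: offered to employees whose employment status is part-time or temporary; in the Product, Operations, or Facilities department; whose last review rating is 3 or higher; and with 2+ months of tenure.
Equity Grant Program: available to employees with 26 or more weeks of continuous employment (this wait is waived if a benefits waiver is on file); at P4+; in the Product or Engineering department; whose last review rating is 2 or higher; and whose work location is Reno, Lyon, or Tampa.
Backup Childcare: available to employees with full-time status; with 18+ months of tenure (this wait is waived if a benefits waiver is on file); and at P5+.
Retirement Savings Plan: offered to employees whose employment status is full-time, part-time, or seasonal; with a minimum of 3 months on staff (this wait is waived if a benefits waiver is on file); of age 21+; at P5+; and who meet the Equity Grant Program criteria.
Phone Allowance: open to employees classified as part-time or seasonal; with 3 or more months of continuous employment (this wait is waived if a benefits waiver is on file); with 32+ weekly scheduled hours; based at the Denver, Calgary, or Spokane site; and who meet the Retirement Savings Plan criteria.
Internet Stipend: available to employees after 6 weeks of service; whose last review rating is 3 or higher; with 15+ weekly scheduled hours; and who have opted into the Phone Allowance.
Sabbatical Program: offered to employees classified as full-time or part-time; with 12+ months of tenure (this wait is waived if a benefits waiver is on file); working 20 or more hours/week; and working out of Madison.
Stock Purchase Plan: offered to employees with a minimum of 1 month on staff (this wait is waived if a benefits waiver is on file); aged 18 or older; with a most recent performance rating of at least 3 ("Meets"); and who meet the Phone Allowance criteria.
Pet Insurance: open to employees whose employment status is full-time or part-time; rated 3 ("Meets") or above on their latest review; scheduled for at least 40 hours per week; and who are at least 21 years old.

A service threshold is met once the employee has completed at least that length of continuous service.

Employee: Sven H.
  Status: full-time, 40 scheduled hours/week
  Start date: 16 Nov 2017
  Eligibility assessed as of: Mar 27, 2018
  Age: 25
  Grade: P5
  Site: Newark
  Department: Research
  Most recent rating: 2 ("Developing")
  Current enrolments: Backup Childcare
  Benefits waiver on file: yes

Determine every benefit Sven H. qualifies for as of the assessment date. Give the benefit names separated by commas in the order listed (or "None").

Backup Childcare

Service from 16 Nov 2017 to Mar 27, 2018: 131 days.
Parking Benefit — status full-time ✗ (requires part-time or temporary) → not eligible.
Equity Grant Program — benefits waiver on file ✓; grade P5 ≥ P4 ✓; dept Research ✗ → not eligible.
Backup Childcare — status full-time ✓; benefits waiver on file ✓; grade P5 ≥ P5 ✓ → eligible.
Retirement Savings Plan — status full-time ✓; benefits waiver on file ✓; age 25 ≥ 21 ✓; grade P5 ≥ P5 ✓; not eligible for Equity Grant Program ✗ → not eligible.
Phone Allowance — status full-time ✗ (requires part-time or seasonal) → not eligible.
Internet Stipend — service 131 days ≥ 6 weeks (≈42 days) ✓; rating 2 < 3 ✗ → not eligible.
Sabbatical Program — status full-time ✓; benefits waiver on file ✓; 40 hrs/wk ≥ 20 ✓; site Newark ✗ (not Madison) → not eligible.
Stock Purchase Plan — benefits waiver on file ✓; age 25 ≥ 18 ✓; rating 2 < 3 ✗ → not eligible.
Pet Insurance — status full-time ✓; rating 2 < 3 ✗ → not eligible.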